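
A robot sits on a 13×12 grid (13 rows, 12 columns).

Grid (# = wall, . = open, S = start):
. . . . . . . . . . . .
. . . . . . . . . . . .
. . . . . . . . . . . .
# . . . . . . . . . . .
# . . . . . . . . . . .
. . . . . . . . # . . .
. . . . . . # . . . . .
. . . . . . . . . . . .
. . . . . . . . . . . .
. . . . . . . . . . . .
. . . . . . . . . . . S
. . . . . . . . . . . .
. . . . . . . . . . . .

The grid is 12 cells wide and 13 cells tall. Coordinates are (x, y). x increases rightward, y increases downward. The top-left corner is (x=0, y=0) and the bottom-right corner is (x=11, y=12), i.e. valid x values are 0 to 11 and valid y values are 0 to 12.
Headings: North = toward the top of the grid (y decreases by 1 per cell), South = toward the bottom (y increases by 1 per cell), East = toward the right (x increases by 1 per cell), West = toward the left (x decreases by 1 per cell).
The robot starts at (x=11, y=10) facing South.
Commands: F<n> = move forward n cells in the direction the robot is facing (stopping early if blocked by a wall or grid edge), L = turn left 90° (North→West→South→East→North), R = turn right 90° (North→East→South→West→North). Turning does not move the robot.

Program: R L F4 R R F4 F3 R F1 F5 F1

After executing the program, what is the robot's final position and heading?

Answer: Final position: (x=11, y=5), facing East

Derivation:
Start: (x=11, y=10), facing South
  R: turn right, now facing West
  L: turn left, now facing South
  F4: move forward 2/4 (blocked), now at (x=11, y=12)
  R: turn right, now facing West
  R: turn right, now facing North
  F4: move forward 4, now at (x=11, y=8)
  F3: move forward 3, now at (x=11, y=5)
  R: turn right, now facing East
  F1: move forward 0/1 (blocked), now at (x=11, y=5)
  F5: move forward 0/5 (blocked), now at (x=11, y=5)
  F1: move forward 0/1 (blocked), now at (x=11, y=5)
Final: (x=11, y=5), facing East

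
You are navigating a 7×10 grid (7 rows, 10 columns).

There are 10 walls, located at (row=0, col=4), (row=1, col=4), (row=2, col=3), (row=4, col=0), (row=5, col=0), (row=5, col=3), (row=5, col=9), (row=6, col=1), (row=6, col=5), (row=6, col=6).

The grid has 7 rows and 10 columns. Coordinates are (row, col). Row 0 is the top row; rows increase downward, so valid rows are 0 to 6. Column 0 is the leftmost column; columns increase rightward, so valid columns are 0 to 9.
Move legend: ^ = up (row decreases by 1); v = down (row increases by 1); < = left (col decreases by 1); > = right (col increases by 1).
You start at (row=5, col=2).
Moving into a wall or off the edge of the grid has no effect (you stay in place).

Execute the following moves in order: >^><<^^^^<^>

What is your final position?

Answer: Final position: (row=0, col=1)

Derivation:
Start: (row=5, col=2)
  > (right): blocked, stay at (row=5, col=2)
  ^ (up): (row=5, col=2) -> (row=4, col=2)
  > (right): (row=4, col=2) -> (row=4, col=3)
  < (left): (row=4, col=3) -> (row=4, col=2)
  < (left): (row=4, col=2) -> (row=4, col=1)
  ^ (up): (row=4, col=1) -> (row=3, col=1)
  ^ (up): (row=3, col=1) -> (row=2, col=1)
  ^ (up): (row=2, col=1) -> (row=1, col=1)
  ^ (up): (row=1, col=1) -> (row=0, col=1)
  < (left): (row=0, col=1) -> (row=0, col=0)
  ^ (up): blocked, stay at (row=0, col=0)
  > (right): (row=0, col=0) -> (row=0, col=1)
Final: (row=0, col=1)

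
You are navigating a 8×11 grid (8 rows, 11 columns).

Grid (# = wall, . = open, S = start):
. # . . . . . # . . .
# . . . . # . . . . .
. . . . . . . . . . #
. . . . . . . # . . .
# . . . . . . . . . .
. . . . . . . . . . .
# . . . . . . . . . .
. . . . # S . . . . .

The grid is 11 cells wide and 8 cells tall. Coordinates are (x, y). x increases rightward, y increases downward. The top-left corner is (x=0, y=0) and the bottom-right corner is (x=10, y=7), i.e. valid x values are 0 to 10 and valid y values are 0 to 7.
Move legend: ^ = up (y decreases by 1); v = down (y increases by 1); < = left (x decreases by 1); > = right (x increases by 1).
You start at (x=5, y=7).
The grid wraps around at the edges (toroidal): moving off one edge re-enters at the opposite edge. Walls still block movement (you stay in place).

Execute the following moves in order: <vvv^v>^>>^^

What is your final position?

Answer: Final position: (x=8, y=5)

Derivation:
Start: (x=5, y=7)
  < (left): blocked, stay at (x=5, y=7)
  v (down): (x=5, y=7) -> (x=5, y=0)
  v (down): blocked, stay at (x=5, y=0)
  v (down): blocked, stay at (x=5, y=0)
  ^ (up): (x=5, y=0) -> (x=5, y=7)
  v (down): (x=5, y=7) -> (x=5, y=0)
  > (right): (x=5, y=0) -> (x=6, y=0)
  ^ (up): (x=6, y=0) -> (x=6, y=7)
  > (right): (x=6, y=7) -> (x=7, y=7)
  > (right): (x=7, y=7) -> (x=8, y=7)
  ^ (up): (x=8, y=7) -> (x=8, y=6)
  ^ (up): (x=8, y=6) -> (x=8, y=5)
Final: (x=8, y=5)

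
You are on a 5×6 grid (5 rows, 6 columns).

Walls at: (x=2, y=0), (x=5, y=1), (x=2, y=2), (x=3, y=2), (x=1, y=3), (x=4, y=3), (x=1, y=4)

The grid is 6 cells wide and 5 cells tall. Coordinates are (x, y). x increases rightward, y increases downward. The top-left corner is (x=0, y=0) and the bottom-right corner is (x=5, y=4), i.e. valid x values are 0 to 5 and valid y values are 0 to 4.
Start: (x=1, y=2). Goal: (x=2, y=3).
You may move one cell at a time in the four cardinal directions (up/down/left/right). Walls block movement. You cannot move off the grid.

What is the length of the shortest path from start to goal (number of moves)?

Answer: Shortest path length: 12

Derivation:
BFS from (x=1, y=2) until reaching (x=2, y=3):
  Distance 0: (x=1, y=2)
  Distance 1: (x=1, y=1), (x=0, y=2)
  Distance 2: (x=1, y=0), (x=0, y=1), (x=2, y=1), (x=0, y=3)
  Distance 3: (x=0, y=0), (x=3, y=1), (x=0, y=4)
  Distance 4: (x=3, y=0), (x=4, y=1)
  Distance 5: (x=4, y=0), (x=4, y=2)
  Distance 6: (x=5, y=0), (x=5, y=2)
  Distance 7: (x=5, y=3)
  Distance 8: (x=5, y=4)
  Distance 9: (x=4, y=4)
  Distance 10: (x=3, y=4)
  Distance 11: (x=3, y=3), (x=2, y=4)
  Distance 12: (x=2, y=3)  <- goal reached here
One shortest path (12 moves): (x=1, y=2) -> (x=1, y=1) -> (x=2, y=1) -> (x=3, y=1) -> (x=4, y=1) -> (x=4, y=2) -> (x=5, y=2) -> (x=5, y=3) -> (x=5, y=4) -> (x=4, y=4) -> (x=3, y=4) -> (x=2, y=4) -> (x=2, y=3)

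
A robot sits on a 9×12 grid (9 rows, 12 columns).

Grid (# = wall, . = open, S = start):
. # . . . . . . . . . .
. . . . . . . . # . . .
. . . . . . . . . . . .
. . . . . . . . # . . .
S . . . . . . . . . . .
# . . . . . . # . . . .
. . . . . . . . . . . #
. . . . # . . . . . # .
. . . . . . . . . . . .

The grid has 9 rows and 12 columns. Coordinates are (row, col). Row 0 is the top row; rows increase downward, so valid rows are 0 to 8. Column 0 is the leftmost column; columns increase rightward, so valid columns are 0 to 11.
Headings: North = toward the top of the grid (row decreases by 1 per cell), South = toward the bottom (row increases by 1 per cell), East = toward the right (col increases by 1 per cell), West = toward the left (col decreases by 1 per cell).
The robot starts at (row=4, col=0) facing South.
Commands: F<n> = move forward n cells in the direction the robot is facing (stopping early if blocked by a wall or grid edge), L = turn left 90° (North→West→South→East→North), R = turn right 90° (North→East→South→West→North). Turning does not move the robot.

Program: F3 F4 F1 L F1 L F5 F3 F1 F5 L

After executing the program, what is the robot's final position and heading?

Answer: Final position: (row=1, col=1), facing West

Derivation:
Start: (row=4, col=0), facing South
  F3: move forward 0/3 (blocked), now at (row=4, col=0)
  F4: move forward 0/4 (blocked), now at (row=4, col=0)
  F1: move forward 0/1 (blocked), now at (row=4, col=0)
  L: turn left, now facing East
  F1: move forward 1, now at (row=4, col=1)
  L: turn left, now facing North
  F5: move forward 3/5 (blocked), now at (row=1, col=1)
  F3: move forward 0/3 (blocked), now at (row=1, col=1)
  F1: move forward 0/1 (blocked), now at (row=1, col=1)
  F5: move forward 0/5 (blocked), now at (row=1, col=1)
  L: turn left, now facing West
Final: (row=1, col=1), facing West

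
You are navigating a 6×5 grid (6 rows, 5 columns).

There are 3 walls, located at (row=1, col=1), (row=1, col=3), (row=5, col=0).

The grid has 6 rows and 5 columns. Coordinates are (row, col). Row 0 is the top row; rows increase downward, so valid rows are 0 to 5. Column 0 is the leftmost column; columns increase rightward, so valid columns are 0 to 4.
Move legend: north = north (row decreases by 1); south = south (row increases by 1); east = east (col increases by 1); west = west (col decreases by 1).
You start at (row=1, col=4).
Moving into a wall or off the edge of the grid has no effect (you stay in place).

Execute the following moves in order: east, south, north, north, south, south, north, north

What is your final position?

Start: (row=1, col=4)
  east (east): blocked, stay at (row=1, col=4)
  south (south): (row=1, col=4) -> (row=2, col=4)
  north (north): (row=2, col=4) -> (row=1, col=4)
  north (north): (row=1, col=4) -> (row=0, col=4)
  south (south): (row=0, col=4) -> (row=1, col=4)
  south (south): (row=1, col=4) -> (row=2, col=4)
  north (north): (row=2, col=4) -> (row=1, col=4)
  north (north): (row=1, col=4) -> (row=0, col=4)
Final: (row=0, col=4)

Answer: Final position: (row=0, col=4)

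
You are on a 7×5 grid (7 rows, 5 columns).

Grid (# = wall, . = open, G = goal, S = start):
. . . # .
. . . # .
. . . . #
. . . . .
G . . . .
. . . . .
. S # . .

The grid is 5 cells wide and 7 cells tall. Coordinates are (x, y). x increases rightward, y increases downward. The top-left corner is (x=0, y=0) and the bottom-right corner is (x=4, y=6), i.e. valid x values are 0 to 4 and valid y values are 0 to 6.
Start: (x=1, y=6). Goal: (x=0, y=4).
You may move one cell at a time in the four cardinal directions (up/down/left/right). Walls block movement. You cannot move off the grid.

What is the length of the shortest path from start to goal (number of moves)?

BFS from (x=1, y=6) until reaching (x=0, y=4):
  Distance 0: (x=1, y=6)
  Distance 1: (x=1, y=5), (x=0, y=6)
  Distance 2: (x=1, y=4), (x=0, y=5), (x=2, y=5)
  Distance 3: (x=1, y=3), (x=0, y=4), (x=2, y=4), (x=3, y=5)  <- goal reached here
One shortest path (3 moves): (x=1, y=6) -> (x=0, y=6) -> (x=0, y=5) -> (x=0, y=4)

Answer: Shortest path length: 3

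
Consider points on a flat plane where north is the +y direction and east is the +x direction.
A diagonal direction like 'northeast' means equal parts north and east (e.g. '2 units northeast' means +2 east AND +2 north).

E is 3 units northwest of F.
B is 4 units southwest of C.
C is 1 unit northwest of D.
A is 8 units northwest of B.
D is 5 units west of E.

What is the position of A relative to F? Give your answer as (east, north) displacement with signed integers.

Answer: A is at (east=-21, north=8) relative to F.

Derivation:
Place F at the origin (east=0, north=0).
  E is 3 units northwest of F: delta (east=-3, north=+3); E at (east=-3, north=3).
  D is 5 units west of E: delta (east=-5, north=+0); D at (east=-8, north=3).
  C is 1 unit northwest of D: delta (east=-1, north=+1); C at (east=-9, north=4).
  B is 4 units southwest of C: delta (east=-4, north=-4); B at (east=-13, north=0).
  A is 8 units northwest of B: delta (east=-8, north=+8); A at (east=-21, north=8).
Therefore A relative to F: (east=-21, north=8).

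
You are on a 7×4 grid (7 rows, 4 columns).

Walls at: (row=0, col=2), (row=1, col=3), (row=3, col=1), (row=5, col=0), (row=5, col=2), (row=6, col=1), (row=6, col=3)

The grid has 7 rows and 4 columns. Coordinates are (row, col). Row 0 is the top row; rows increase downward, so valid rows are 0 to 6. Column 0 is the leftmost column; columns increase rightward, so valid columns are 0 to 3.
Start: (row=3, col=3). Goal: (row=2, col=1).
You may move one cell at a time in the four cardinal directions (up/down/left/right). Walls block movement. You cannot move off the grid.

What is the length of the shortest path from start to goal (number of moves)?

BFS from (row=3, col=3) until reaching (row=2, col=1):
  Distance 0: (row=3, col=3)
  Distance 1: (row=2, col=3), (row=3, col=2), (row=4, col=3)
  Distance 2: (row=2, col=2), (row=4, col=2), (row=5, col=3)
  Distance 3: (row=1, col=2), (row=2, col=1), (row=4, col=1)  <- goal reached here
One shortest path (3 moves): (row=3, col=3) -> (row=3, col=2) -> (row=2, col=2) -> (row=2, col=1)

Answer: Shortest path length: 3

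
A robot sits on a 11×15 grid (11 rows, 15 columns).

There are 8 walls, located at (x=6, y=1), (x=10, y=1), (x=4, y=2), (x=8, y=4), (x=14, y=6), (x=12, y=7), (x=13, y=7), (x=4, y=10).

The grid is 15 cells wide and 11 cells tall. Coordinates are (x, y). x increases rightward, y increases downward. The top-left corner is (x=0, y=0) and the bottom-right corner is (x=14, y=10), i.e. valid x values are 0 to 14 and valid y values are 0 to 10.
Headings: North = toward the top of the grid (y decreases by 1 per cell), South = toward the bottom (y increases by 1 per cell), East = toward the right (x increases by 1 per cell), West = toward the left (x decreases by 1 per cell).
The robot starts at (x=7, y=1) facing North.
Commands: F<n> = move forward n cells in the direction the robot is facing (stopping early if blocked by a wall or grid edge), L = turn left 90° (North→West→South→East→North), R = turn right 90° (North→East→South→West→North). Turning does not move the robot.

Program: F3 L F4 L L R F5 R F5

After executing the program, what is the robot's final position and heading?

Start: (x=7, y=1), facing North
  F3: move forward 1/3 (blocked), now at (x=7, y=0)
  L: turn left, now facing West
  F4: move forward 4, now at (x=3, y=0)
  L: turn left, now facing South
  L: turn left, now facing East
  R: turn right, now facing South
  F5: move forward 5, now at (x=3, y=5)
  R: turn right, now facing West
  F5: move forward 3/5 (blocked), now at (x=0, y=5)
Final: (x=0, y=5), facing West

Answer: Final position: (x=0, y=5), facing West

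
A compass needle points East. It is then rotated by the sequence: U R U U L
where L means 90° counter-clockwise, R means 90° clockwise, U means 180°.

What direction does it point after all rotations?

Answer: Final heading: West

Derivation:
Start: East
  U (U-turn (180°)) -> West
  R (right (90° clockwise)) -> North
  U (U-turn (180°)) -> South
  U (U-turn (180°)) -> North
  L (left (90° counter-clockwise)) -> West
Final: West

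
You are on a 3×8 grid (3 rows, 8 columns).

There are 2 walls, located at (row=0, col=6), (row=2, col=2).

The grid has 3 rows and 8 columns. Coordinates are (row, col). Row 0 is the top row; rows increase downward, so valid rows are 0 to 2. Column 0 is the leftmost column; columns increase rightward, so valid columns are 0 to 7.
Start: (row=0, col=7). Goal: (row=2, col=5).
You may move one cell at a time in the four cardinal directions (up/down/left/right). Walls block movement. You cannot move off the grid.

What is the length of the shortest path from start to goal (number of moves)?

Answer: Shortest path length: 4

Derivation:
BFS from (row=0, col=7) until reaching (row=2, col=5):
  Distance 0: (row=0, col=7)
  Distance 1: (row=1, col=7)
  Distance 2: (row=1, col=6), (row=2, col=7)
  Distance 3: (row=1, col=5), (row=2, col=6)
  Distance 4: (row=0, col=5), (row=1, col=4), (row=2, col=5)  <- goal reached here
One shortest path (4 moves): (row=0, col=7) -> (row=1, col=7) -> (row=1, col=6) -> (row=1, col=5) -> (row=2, col=5)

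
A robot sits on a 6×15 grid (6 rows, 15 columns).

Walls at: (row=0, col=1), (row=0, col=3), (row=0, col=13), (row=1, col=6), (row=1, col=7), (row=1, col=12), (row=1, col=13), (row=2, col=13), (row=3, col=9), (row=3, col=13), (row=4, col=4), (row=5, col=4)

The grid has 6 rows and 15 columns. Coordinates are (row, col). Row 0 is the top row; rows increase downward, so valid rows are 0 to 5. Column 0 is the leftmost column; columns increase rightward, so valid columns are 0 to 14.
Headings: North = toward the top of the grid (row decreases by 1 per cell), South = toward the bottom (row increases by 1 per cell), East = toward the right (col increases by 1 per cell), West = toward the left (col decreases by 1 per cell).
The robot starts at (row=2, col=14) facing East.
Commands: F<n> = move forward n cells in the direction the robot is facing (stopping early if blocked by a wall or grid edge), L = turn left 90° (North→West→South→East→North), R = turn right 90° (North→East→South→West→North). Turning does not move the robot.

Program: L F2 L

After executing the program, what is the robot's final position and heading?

Answer: Final position: (row=0, col=14), facing West

Derivation:
Start: (row=2, col=14), facing East
  L: turn left, now facing North
  F2: move forward 2, now at (row=0, col=14)
  L: turn left, now facing West
Final: (row=0, col=14), facing West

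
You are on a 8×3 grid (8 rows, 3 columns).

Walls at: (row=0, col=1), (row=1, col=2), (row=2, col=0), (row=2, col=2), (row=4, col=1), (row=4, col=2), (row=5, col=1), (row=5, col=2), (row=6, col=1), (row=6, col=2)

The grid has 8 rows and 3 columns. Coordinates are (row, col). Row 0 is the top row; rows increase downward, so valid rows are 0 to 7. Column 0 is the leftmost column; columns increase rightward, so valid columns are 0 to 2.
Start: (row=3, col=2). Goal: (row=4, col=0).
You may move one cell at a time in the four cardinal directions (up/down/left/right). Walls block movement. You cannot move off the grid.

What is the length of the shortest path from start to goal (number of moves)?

Answer: Shortest path length: 3

Derivation:
BFS from (row=3, col=2) until reaching (row=4, col=0):
  Distance 0: (row=3, col=2)
  Distance 1: (row=3, col=1)
  Distance 2: (row=2, col=1), (row=3, col=0)
  Distance 3: (row=1, col=1), (row=4, col=0)  <- goal reached here
One shortest path (3 moves): (row=3, col=2) -> (row=3, col=1) -> (row=3, col=0) -> (row=4, col=0)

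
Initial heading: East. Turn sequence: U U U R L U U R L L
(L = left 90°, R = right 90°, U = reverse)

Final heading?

Answer: Final heading: South

Derivation:
Start: East
  U (U-turn (180°)) -> West
  U (U-turn (180°)) -> East
  U (U-turn (180°)) -> West
  R (right (90° clockwise)) -> North
  L (left (90° counter-clockwise)) -> West
  U (U-turn (180°)) -> East
  U (U-turn (180°)) -> West
  R (right (90° clockwise)) -> North
  L (left (90° counter-clockwise)) -> West
  L (left (90° counter-clockwise)) -> South
Final: South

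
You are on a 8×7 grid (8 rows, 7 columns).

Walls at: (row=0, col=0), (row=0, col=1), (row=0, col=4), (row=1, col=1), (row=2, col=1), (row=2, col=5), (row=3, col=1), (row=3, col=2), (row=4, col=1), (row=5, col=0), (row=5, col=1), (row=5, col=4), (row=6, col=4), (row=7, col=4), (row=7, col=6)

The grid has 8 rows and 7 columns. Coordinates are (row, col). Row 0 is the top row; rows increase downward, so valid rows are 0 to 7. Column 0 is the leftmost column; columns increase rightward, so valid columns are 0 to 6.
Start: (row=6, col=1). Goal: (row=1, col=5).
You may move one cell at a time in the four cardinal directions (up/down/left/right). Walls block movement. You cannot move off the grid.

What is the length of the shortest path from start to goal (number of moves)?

Answer: Shortest path length: 9

Derivation:
BFS from (row=6, col=1) until reaching (row=1, col=5):
  Distance 0: (row=6, col=1)
  Distance 1: (row=6, col=0), (row=6, col=2), (row=7, col=1)
  Distance 2: (row=5, col=2), (row=6, col=3), (row=7, col=0), (row=7, col=2)
  Distance 3: (row=4, col=2), (row=5, col=3), (row=7, col=3)
  Distance 4: (row=4, col=3)
  Distance 5: (row=3, col=3), (row=4, col=4)
  Distance 6: (row=2, col=3), (row=3, col=4), (row=4, col=5)
  Distance 7: (row=1, col=3), (row=2, col=2), (row=2, col=4), (row=3, col=5), (row=4, col=6), (row=5, col=5)
  Distance 8: (row=0, col=3), (row=1, col=2), (row=1, col=4), (row=3, col=6), (row=5, col=6), (row=6, col=5)
  Distance 9: (row=0, col=2), (row=1, col=5), (row=2, col=6), (row=6, col=6), (row=7, col=5)  <- goal reached here
One shortest path (9 moves): (row=6, col=1) -> (row=6, col=2) -> (row=6, col=3) -> (row=5, col=3) -> (row=4, col=3) -> (row=4, col=4) -> (row=3, col=4) -> (row=2, col=4) -> (row=1, col=4) -> (row=1, col=5)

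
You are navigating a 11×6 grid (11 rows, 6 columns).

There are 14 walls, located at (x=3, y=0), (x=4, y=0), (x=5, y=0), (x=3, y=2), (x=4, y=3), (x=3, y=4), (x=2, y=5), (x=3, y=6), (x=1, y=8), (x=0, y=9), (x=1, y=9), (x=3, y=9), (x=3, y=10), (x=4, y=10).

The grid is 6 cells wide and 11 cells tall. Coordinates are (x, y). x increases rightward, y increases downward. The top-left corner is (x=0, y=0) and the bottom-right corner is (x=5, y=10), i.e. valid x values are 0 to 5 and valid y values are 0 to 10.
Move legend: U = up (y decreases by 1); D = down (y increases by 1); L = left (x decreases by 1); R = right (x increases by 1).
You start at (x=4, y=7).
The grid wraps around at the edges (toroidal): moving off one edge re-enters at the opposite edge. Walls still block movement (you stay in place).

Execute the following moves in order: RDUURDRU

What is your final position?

Answer: Final position: (x=1, y=6)

Derivation:
Start: (x=4, y=7)
  R (right): (x=4, y=7) -> (x=5, y=7)
  D (down): (x=5, y=7) -> (x=5, y=8)
  U (up): (x=5, y=8) -> (x=5, y=7)
  U (up): (x=5, y=7) -> (x=5, y=6)
  R (right): (x=5, y=6) -> (x=0, y=6)
  D (down): (x=0, y=6) -> (x=0, y=7)
  R (right): (x=0, y=7) -> (x=1, y=7)
  U (up): (x=1, y=7) -> (x=1, y=6)
Final: (x=1, y=6)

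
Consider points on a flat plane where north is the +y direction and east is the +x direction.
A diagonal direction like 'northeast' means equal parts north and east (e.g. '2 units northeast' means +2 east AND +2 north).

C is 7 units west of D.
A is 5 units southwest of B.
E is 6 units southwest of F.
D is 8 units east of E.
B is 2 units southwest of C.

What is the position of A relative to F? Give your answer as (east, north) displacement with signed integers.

Place F at the origin (east=0, north=0).
  E is 6 units southwest of F: delta (east=-6, north=-6); E at (east=-6, north=-6).
  D is 8 units east of E: delta (east=+8, north=+0); D at (east=2, north=-6).
  C is 7 units west of D: delta (east=-7, north=+0); C at (east=-5, north=-6).
  B is 2 units southwest of C: delta (east=-2, north=-2); B at (east=-7, north=-8).
  A is 5 units southwest of B: delta (east=-5, north=-5); A at (east=-12, north=-13).
Therefore A relative to F: (east=-12, north=-13).

Answer: A is at (east=-12, north=-13) relative to F.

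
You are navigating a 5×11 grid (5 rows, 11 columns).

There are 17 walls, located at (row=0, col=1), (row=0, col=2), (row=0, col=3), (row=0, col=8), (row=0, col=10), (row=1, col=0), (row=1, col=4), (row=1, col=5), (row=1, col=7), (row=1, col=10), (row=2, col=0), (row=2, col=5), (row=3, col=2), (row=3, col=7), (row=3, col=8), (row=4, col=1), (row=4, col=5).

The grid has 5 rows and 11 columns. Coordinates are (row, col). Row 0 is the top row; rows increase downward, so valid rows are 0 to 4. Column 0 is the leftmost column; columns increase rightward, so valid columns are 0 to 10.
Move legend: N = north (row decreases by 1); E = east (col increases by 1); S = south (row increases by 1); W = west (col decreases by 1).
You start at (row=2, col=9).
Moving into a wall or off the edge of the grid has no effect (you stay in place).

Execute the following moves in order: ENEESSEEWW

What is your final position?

Start: (row=2, col=9)
  E (east): (row=2, col=9) -> (row=2, col=10)
  N (north): blocked, stay at (row=2, col=10)
  E (east): blocked, stay at (row=2, col=10)
  E (east): blocked, stay at (row=2, col=10)
  S (south): (row=2, col=10) -> (row=3, col=10)
  S (south): (row=3, col=10) -> (row=4, col=10)
  E (east): blocked, stay at (row=4, col=10)
  E (east): blocked, stay at (row=4, col=10)
  W (west): (row=4, col=10) -> (row=4, col=9)
  W (west): (row=4, col=9) -> (row=4, col=8)
Final: (row=4, col=8)

Answer: Final position: (row=4, col=8)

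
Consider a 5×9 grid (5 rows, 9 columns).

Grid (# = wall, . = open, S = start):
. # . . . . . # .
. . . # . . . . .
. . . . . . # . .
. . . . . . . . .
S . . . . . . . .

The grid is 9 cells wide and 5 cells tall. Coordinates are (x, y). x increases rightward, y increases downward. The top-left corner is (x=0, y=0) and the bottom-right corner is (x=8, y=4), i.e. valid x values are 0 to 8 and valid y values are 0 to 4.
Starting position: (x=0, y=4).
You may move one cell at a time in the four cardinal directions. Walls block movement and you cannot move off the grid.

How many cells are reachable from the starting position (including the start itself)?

BFS flood-fill from (x=0, y=4):
  Distance 0: (x=0, y=4)
  Distance 1: (x=0, y=3), (x=1, y=4)
  Distance 2: (x=0, y=2), (x=1, y=3), (x=2, y=4)
  Distance 3: (x=0, y=1), (x=1, y=2), (x=2, y=3), (x=3, y=4)
  Distance 4: (x=0, y=0), (x=1, y=1), (x=2, y=2), (x=3, y=3), (x=4, y=4)
  Distance 5: (x=2, y=1), (x=3, y=2), (x=4, y=3), (x=5, y=4)
  Distance 6: (x=2, y=0), (x=4, y=2), (x=5, y=3), (x=6, y=4)
  Distance 7: (x=3, y=0), (x=4, y=1), (x=5, y=2), (x=6, y=3), (x=7, y=4)
  Distance 8: (x=4, y=0), (x=5, y=1), (x=7, y=3), (x=8, y=4)
  Distance 9: (x=5, y=0), (x=6, y=1), (x=7, y=2), (x=8, y=3)
  Distance 10: (x=6, y=0), (x=7, y=1), (x=8, y=2)
  Distance 11: (x=8, y=1)
  Distance 12: (x=8, y=0)
Total reachable: 41 (grid has 41 open cells total)

Answer: Reachable cells: 41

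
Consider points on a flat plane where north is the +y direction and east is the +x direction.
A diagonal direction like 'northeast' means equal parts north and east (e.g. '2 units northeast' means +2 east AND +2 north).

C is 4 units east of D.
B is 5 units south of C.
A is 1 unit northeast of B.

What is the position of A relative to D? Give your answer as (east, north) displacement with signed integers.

Place D at the origin (east=0, north=0).
  C is 4 units east of D: delta (east=+4, north=+0); C at (east=4, north=0).
  B is 5 units south of C: delta (east=+0, north=-5); B at (east=4, north=-5).
  A is 1 unit northeast of B: delta (east=+1, north=+1); A at (east=5, north=-4).
Therefore A relative to D: (east=5, north=-4).

Answer: A is at (east=5, north=-4) relative to D.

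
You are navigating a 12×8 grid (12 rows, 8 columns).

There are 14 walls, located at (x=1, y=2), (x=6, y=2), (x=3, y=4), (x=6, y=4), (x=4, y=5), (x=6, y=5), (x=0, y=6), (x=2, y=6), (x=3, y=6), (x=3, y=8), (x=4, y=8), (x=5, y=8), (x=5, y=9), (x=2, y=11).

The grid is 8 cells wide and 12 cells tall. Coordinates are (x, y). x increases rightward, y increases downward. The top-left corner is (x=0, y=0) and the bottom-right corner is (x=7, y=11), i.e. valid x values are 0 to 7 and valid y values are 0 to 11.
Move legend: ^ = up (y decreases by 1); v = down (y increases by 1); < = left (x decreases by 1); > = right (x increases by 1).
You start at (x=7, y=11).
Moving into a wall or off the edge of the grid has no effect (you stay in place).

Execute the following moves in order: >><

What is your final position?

Start: (x=7, y=11)
  > (right): blocked, stay at (x=7, y=11)
  > (right): blocked, stay at (x=7, y=11)
  < (left): (x=7, y=11) -> (x=6, y=11)
Final: (x=6, y=11)

Answer: Final position: (x=6, y=11)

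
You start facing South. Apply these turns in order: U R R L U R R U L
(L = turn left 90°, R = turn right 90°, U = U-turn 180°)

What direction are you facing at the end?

Start: South
  U (U-turn (180°)) -> North
  R (right (90° clockwise)) -> East
  R (right (90° clockwise)) -> South
  L (left (90° counter-clockwise)) -> East
  U (U-turn (180°)) -> West
  R (right (90° clockwise)) -> North
  R (right (90° clockwise)) -> East
  U (U-turn (180°)) -> West
  L (left (90° counter-clockwise)) -> South
Final: South

Answer: Final heading: South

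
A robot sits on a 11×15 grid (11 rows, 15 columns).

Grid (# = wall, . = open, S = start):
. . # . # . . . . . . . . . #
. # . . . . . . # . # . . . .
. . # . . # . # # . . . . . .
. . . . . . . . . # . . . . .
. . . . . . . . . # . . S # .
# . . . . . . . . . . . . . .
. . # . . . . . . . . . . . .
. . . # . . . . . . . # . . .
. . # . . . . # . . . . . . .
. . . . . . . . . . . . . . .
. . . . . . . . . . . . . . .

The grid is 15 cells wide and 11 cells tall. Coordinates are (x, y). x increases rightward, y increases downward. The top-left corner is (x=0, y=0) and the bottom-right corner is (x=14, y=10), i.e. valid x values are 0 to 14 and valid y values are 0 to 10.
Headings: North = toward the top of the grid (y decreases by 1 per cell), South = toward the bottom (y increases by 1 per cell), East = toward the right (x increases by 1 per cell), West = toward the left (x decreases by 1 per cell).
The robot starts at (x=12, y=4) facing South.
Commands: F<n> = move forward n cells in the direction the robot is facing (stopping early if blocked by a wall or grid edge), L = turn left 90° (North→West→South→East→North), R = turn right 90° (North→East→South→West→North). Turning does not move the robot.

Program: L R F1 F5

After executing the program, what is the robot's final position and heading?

Answer: Final position: (x=12, y=10), facing South

Derivation:
Start: (x=12, y=4), facing South
  L: turn left, now facing East
  R: turn right, now facing South
  F1: move forward 1, now at (x=12, y=5)
  F5: move forward 5, now at (x=12, y=10)
Final: (x=12, y=10), facing South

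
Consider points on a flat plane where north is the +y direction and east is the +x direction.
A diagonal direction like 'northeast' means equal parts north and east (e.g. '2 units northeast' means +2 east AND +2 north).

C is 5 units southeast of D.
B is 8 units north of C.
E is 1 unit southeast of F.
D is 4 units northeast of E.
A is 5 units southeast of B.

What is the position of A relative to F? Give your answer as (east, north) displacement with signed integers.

Answer: A is at (east=15, north=1) relative to F.

Derivation:
Place F at the origin (east=0, north=0).
  E is 1 unit southeast of F: delta (east=+1, north=-1); E at (east=1, north=-1).
  D is 4 units northeast of E: delta (east=+4, north=+4); D at (east=5, north=3).
  C is 5 units southeast of D: delta (east=+5, north=-5); C at (east=10, north=-2).
  B is 8 units north of C: delta (east=+0, north=+8); B at (east=10, north=6).
  A is 5 units southeast of B: delta (east=+5, north=-5); A at (east=15, north=1).
Therefore A relative to F: (east=15, north=1).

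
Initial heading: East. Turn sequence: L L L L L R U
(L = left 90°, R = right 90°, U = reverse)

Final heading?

Start: East
  L (left (90° counter-clockwise)) -> North
  L (left (90° counter-clockwise)) -> West
  L (left (90° counter-clockwise)) -> South
  L (left (90° counter-clockwise)) -> East
  L (left (90° counter-clockwise)) -> North
  R (right (90° clockwise)) -> East
  U (U-turn (180°)) -> West
Final: West

Answer: Final heading: West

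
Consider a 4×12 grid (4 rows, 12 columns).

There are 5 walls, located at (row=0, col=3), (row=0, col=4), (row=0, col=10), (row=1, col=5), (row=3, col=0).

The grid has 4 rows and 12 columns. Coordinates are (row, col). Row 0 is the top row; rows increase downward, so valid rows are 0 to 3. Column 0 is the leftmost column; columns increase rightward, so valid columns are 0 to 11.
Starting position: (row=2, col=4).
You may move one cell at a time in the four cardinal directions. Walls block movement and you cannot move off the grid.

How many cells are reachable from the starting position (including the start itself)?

Answer: Reachable cells: 43

Derivation:
BFS flood-fill from (row=2, col=4):
  Distance 0: (row=2, col=4)
  Distance 1: (row=1, col=4), (row=2, col=3), (row=2, col=5), (row=3, col=4)
  Distance 2: (row=1, col=3), (row=2, col=2), (row=2, col=6), (row=3, col=3), (row=3, col=5)
  Distance 3: (row=1, col=2), (row=1, col=6), (row=2, col=1), (row=2, col=7), (row=3, col=2), (row=3, col=6)
  Distance 4: (row=0, col=2), (row=0, col=6), (row=1, col=1), (row=1, col=7), (row=2, col=0), (row=2, col=8), (row=3, col=1), (row=3, col=7)
  Distance 5: (row=0, col=1), (row=0, col=5), (row=0, col=7), (row=1, col=0), (row=1, col=8), (row=2, col=9), (row=3, col=8)
  Distance 6: (row=0, col=0), (row=0, col=8), (row=1, col=9), (row=2, col=10), (row=3, col=9)
  Distance 7: (row=0, col=9), (row=1, col=10), (row=2, col=11), (row=3, col=10)
  Distance 8: (row=1, col=11), (row=3, col=11)
  Distance 9: (row=0, col=11)
Total reachable: 43 (grid has 43 open cells total)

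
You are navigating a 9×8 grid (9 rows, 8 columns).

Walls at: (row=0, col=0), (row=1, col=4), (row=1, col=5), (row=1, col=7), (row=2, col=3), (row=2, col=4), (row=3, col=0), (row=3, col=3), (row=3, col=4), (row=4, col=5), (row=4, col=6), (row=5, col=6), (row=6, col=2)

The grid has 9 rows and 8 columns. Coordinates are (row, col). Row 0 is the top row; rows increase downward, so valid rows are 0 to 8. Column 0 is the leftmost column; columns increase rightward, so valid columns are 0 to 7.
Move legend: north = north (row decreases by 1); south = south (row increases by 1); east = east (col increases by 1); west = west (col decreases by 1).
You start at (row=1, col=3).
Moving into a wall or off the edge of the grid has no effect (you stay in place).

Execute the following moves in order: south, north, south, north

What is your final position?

Answer: Final position: (row=0, col=3)

Derivation:
Start: (row=1, col=3)
  south (south): blocked, stay at (row=1, col=3)
  north (north): (row=1, col=3) -> (row=0, col=3)
  south (south): (row=0, col=3) -> (row=1, col=3)
  north (north): (row=1, col=3) -> (row=0, col=3)
Final: (row=0, col=3)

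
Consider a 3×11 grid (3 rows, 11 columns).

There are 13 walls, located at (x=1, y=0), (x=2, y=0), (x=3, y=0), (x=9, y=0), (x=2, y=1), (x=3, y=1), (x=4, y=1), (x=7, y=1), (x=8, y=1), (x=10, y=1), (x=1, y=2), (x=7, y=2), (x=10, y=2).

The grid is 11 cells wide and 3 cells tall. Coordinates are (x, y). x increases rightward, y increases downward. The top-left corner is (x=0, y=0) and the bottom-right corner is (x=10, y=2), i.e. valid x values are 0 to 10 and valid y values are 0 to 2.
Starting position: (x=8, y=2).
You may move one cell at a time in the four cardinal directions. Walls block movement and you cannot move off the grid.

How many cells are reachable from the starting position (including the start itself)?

BFS flood-fill from (x=8, y=2):
  Distance 0: (x=8, y=2)
  Distance 1: (x=9, y=2)
  Distance 2: (x=9, y=1)
Total reachable: 3 (grid has 20 open cells total)

Answer: Reachable cells: 3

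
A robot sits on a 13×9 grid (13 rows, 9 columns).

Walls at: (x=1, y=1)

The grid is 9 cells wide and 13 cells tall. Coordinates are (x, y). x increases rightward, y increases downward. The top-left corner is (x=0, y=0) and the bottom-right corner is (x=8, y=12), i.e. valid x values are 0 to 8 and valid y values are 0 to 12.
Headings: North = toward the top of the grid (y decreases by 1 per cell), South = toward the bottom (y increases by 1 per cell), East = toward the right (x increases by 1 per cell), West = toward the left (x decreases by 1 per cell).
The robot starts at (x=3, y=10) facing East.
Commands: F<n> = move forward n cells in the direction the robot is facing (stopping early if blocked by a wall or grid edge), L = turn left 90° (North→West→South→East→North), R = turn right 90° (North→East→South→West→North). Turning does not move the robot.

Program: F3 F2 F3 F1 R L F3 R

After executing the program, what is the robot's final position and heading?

Answer: Final position: (x=8, y=10), facing South

Derivation:
Start: (x=3, y=10), facing East
  F3: move forward 3, now at (x=6, y=10)
  F2: move forward 2, now at (x=8, y=10)
  F3: move forward 0/3 (blocked), now at (x=8, y=10)
  F1: move forward 0/1 (blocked), now at (x=8, y=10)
  R: turn right, now facing South
  L: turn left, now facing East
  F3: move forward 0/3 (blocked), now at (x=8, y=10)
  R: turn right, now facing South
Final: (x=8, y=10), facing South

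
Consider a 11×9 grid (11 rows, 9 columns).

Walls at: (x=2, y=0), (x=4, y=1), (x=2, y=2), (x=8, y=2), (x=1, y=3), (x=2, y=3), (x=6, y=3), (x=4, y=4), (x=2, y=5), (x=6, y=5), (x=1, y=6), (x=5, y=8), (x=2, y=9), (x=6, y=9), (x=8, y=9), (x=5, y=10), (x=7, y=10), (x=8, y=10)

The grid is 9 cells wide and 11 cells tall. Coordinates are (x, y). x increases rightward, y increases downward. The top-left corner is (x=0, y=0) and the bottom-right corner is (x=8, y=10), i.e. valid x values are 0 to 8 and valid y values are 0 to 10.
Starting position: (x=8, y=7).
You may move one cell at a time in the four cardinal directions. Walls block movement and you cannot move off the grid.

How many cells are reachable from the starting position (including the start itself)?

Answer: Reachable cells: 80

Derivation:
BFS flood-fill from (x=8, y=7):
  Distance 0: (x=8, y=7)
  Distance 1: (x=8, y=6), (x=7, y=7), (x=8, y=8)
  Distance 2: (x=8, y=5), (x=7, y=6), (x=6, y=7), (x=7, y=8)
  Distance 3: (x=8, y=4), (x=7, y=5), (x=6, y=6), (x=5, y=7), (x=6, y=8), (x=7, y=9)
  Distance 4: (x=8, y=3), (x=7, y=4), (x=5, y=6), (x=4, y=7)
  Distance 5: (x=7, y=3), (x=6, y=4), (x=5, y=5), (x=4, y=6), (x=3, y=7), (x=4, y=8)
  Distance 6: (x=7, y=2), (x=5, y=4), (x=4, y=5), (x=3, y=6), (x=2, y=7), (x=3, y=8), (x=4, y=9)
  Distance 7: (x=7, y=1), (x=6, y=2), (x=5, y=3), (x=3, y=5), (x=2, y=6), (x=1, y=7), (x=2, y=8), (x=3, y=9), (x=5, y=9), (x=4, y=10)
  Distance 8: (x=7, y=0), (x=6, y=1), (x=8, y=1), (x=5, y=2), (x=4, y=3), (x=3, y=4), (x=0, y=7), (x=1, y=8), (x=3, y=10)
  Distance 9: (x=6, y=0), (x=8, y=0), (x=5, y=1), (x=4, y=2), (x=3, y=3), (x=2, y=4), (x=0, y=6), (x=0, y=8), (x=1, y=9), (x=2, y=10)
  Distance 10: (x=5, y=0), (x=3, y=2), (x=1, y=4), (x=0, y=5), (x=0, y=9), (x=1, y=10)
  Distance 11: (x=4, y=0), (x=3, y=1), (x=0, y=4), (x=1, y=5), (x=0, y=10)
  Distance 12: (x=3, y=0), (x=2, y=1), (x=0, y=3)
  Distance 13: (x=1, y=1), (x=0, y=2)
  Distance 14: (x=1, y=0), (x=0, y=1), (x=1, y=2)
  Distance 15: (x=0, y=0)
Total reachable: 80 (grid has 81 open cells total)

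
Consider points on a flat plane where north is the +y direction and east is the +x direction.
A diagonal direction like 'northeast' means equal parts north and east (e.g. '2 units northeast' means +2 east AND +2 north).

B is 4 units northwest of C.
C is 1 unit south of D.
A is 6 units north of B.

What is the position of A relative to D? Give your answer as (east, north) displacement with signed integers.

Place D at the origin (east=0, north=0).
  C is 1 unit south of D: delta (east=+0, north=-1); C at (east=0, north=-1).
  B is 4 units northwest of C: delta (east=-4, north=+4); B at (east=-4, north=3).
  A is 6 units north of B: delta (east=+0, north=+6); A at (east=-4, north=9).
Therefore A relative to D: (east=-4, north=9).

Answer: A is at (east=-4, north=9) relative to D.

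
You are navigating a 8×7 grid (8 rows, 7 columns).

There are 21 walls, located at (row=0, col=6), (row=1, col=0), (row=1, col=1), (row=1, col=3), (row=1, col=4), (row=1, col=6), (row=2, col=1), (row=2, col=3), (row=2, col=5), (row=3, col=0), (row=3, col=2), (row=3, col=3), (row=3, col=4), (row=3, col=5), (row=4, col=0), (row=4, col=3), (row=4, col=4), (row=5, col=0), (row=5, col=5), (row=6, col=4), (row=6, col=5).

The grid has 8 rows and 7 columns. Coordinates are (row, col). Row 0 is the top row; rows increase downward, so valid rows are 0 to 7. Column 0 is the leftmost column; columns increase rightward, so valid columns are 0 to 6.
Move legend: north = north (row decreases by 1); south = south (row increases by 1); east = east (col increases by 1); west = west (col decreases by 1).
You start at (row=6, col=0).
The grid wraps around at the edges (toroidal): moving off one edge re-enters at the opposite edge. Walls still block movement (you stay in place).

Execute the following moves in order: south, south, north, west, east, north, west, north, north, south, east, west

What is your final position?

Answer: Final position: (row=5, col=6)

Derivation:
Start: (row=6, col=0)
  south (south): (row=6, col=0) -> (row=7, col=0)
  south (south): (row=7, col=0) -> (row=0, col=0)
  north (north): (row=0, col=0) -> (row=7, col=0)
  west (west): (row=7, col=0) -> (row=7, col=6)
  east (east): (row=7, col=6) -> (row=7, col=0)
  north (north): (row=7, col=0) -> (row=6, col=0)
  west (west): (row=6, col=0) -> (row=6, col=6)
  north (north): (row=6, col=6) -> (row=5, col=6)
  north (north): (row=5, col=6) -> (row=4, col=6)
  south (south): (row=4, col=6) -> (row=5, col=6)
  east (east): blocked, stay at (row=5, col=6)
  west (west): blocked, stay at (row=5, col=6)
Final: (row=5, col=6)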